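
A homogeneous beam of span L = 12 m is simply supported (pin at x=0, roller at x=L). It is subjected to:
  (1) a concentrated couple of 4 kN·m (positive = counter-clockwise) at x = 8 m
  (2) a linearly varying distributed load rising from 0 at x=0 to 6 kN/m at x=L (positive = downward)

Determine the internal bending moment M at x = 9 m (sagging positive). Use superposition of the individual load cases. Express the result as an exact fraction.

Load 1 — applied couple M₀=4 kN·m at a=8 m (b=L-a=4):
  M_1 = M₀x/L - M₀  [x>a] = 4·9/12 - 4 = -1 kN·m
Load 2 — triangular load w₀=6 kN/m (0→w₀ over full span):
  M_2 = w₀Lx/6 - w₀x³/(6L) = 6·12·9/6 - 6·9³/(6·12) = 189/4 kN·m
Superposition: M = Σ M_i = 185/4 kN·m ≈ 46.250000 kN·m

M(9) = 185/4 kN·m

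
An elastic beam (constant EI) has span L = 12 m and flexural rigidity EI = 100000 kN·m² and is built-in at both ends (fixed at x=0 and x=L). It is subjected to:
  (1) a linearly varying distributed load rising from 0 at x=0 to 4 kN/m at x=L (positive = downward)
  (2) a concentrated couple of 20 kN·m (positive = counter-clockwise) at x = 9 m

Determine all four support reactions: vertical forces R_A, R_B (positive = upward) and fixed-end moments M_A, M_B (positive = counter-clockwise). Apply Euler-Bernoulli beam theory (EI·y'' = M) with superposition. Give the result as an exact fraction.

R_A = 363/40 kN, M_A = 509/20 kN·m, R_B = 597/40 kN, M_B = -651/20 kN·m

Load 1 — triangular load w₀=4 kN/m (0→w₀ over full span):
  R_A = 3w₀L/20 = 3·4·12/20 = 36/5 kN
  M_A = w₀L²/30 = 4·12²/30 = 96/5 kN·m
  R_B = 7w₀L/20 = 7·4·12/20 = 84/5 kN
  M_B = -w₀L²/20 = -4·12²/20 = -144/5 kN·m
Load 2 — applied couple M₀=20 kN·m at a=9 m (b=L-a=3):
  R_A = 6M₀ab/L³ = 6·20·9·3/12³ = 15/8 kN
  M_A = M₀b(2a-b)/L² = 20·3·(2·9-3)/12² = 25/4 kN·m
  R_B = -6M₀ab/L³ = -6·20·9·3/12³ = -15/8 kN
  M_B = M₀a(2b-a)/L² = 20·9·(2·3-9)/12² = -15/4 kN·m
Superposition: R_A = 363/40 kN, M_A = 509/20 kN·m, R_B = 597/40 kN, M_B = -651/20 kN·m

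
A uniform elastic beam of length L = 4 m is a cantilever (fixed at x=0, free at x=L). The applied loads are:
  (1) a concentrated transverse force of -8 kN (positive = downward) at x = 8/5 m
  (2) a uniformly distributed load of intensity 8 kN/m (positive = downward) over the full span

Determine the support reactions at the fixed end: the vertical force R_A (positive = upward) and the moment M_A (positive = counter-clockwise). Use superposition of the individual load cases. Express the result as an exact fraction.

Load 1 — point force P=-8 kN at a=8/5 m (b=L-a=12/5):
  R_A = P = (-8) = -8 kN
  M_A = Pa = (-8)·(8/5) = -64/5 kN·m
Load 2 — uniform load w=8 kN/m over full span:
  R_A = wL = 8·4 = 32 kN
  M_A = wL²/2 = 8·4²/2 = 64 kN·m
Superposition: R_A = 24 kN, M_A = 256/5 kN·m

R_A = 24 kN, M_A = 256/5 kN·m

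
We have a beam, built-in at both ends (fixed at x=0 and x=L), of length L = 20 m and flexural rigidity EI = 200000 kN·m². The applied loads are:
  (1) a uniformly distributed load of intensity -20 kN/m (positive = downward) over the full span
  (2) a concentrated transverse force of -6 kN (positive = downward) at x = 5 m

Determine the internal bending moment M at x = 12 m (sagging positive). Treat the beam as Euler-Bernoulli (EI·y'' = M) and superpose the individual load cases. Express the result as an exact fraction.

Load 1 — uniform load w=-20 kN/m over full span:
  M_1 = wLx/2 - wL²/12 - wx²/2 = (-20)·20·12/2 - (-20)·20²/12 - (-20)·12²/2 = -880/3 kN·m
Load 2 — point force P=-6 kN at a=5 m (b=L-a=15):
  M_2 = Pa²(a+3b)(L-x)/L³ - Pa²b/L²  [x>a] = (-6)·5²·(5+3·15)·(20-12)/20³ - (-6)·5²·15/20² = -15/8 kN·m
Superposition: M = Σ M_i = -7085/24 kN·m ≈ -295.208333 kN·m

M(12) = -7085/24 kN·m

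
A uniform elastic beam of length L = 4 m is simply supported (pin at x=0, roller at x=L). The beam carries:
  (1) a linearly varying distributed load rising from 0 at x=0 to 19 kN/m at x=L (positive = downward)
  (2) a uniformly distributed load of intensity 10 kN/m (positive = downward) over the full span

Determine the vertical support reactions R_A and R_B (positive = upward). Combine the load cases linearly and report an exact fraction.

Load 1 — triangular load w₀=19 kN/m (0→w₀ over full span):
  R_A = w₀L/6 = 19·4/6 = 38/3 kN
  R_B = w₀L/3 = 19·4/3 = 76/3 kN
Load 2 — uniform load w=10 kN/m over full span:
  R_A = wL/2 = 10·4/2 = 20 kN
  R_B = wL/2 = 10·4/2 = 20 kN
Superposition: R_A = 98/3 kN, R_B = 136/3 kN

R_A = 98/3 kN, R_B = 136/3 kN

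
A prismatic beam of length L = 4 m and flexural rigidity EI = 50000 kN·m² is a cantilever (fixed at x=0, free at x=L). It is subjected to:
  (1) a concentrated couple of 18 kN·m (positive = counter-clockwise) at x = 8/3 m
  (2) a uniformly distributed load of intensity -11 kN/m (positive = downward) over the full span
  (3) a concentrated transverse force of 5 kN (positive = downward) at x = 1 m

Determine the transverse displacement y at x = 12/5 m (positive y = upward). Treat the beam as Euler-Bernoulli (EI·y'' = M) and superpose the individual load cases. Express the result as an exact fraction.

y(12/5) = 802289/187500000 m

Load 1 — applied couple M₀=18 kN·m at a=8/3 m (b=L-a=4/3):
  y_1 = M₀x²/(2EI)  [x≤a] = 18·(12/5)²/(2·50000) = 81/78125 m
Load 2 — uniform load w=-11 kN/m over full span:
  y_2 = -wx²(x²-4Lx+6L²)/(24EI) = -(-11)·(12/5)²·((12/5)²-4·4·(12/5)+6·4²)/(24·50000) = 6534/1953125 m
Load 3 — point force P=5 kN at a=1 m (b=L-a=3):
  y_3 = -Pa²(3x-a)/(6EI)  [x>a] = -5·1²·(3·(12/5)-1)/(6·50000) = -31/300000 m
Superposition: y = Σ y_i = 802289/187500000 m ≈ 0.004279 m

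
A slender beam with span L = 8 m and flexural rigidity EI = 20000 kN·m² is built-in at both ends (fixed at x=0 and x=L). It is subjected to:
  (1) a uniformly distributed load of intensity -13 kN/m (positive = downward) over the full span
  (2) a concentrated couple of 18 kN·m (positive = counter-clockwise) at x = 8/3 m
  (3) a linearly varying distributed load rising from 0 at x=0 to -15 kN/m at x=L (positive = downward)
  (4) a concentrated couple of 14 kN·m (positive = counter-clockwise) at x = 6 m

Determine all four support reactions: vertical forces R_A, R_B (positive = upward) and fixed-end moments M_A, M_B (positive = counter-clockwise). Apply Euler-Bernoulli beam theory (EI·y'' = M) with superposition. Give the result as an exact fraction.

Load 1 — uniform load w=-13 kN/m over full span:
  R_A = wL/2 = (-13)·8/2 = -52 kN
  M_A = wL²/12 = (-13)·8²/12 = -208/3 kN·m
  R_B = wL/2 = (-13)·8/2 = -52 kN
  M_B = -wL²/12 = -(-13)·8²/12 = 208/3 kN·m
Load 2 — applied couple M₀=18 kN·m at a=8/3 m (b=L-a=16/3):
  R_A = 6M₀ab/L³ = 6·18·(8/3)·(16/3)/8³ = 3 kN
  M_A = M₀b(2a-b)/L² = 18·(16/3)·(2·(8/3)-(16/3))/8² = 0 kN·m
  R_B = -6M₀ab/L³ = -6·18·(8/3)·(16/3)/8³ = -3 kN
  M_B = M₀a(2b-a)/L² = 18·(8/3)·(2·(16/3)-(8/3))/8² = 6 kN·m
Load 3 — triangular load w₀=-15 kN/m (0→w₀ over full span):
  R_A = 3w₀L/20 = 3·(-15)·8/20 = -18 kN
  M_A = w₀L²/30 = (-15)·8²/30 = -32 kN·m
  R_B = 7w₀L/20 = 7·(-15)·8/20 = -42 kN
  M_B = -w₀L²/20 = -(-15)·8²/20 = 48 kN·m
Load 4 — applied couple M₀=14 kN·m at a=6 m (b=L-a=2):
  R_A = 6M₀ab/L³ = 6·14·6·2/8³ = 63/32 kN
  M_A = M₀b(2a-b)/L² = 14·2·(2·6-2)/8² = 35/8 kN·m
  R_B = -6M₀ab/L³ = -6·14·6·2/8³ = -63/32 kN
  M_B = M₀a(2b-a)/L² = 14·6·(2·2-6)/8² = -21/8 kN·m
Superposition: R_A = -2081/32 kN, M_A = -2327/24 kN·m, R_B = -3167/32 kN, M_B = 2897/24 kN·m

R_A = -2081/32 kN, M_A = -2327/24 kN·m, R_B = -3167/32 kN, M_B = 2897/24 kN·m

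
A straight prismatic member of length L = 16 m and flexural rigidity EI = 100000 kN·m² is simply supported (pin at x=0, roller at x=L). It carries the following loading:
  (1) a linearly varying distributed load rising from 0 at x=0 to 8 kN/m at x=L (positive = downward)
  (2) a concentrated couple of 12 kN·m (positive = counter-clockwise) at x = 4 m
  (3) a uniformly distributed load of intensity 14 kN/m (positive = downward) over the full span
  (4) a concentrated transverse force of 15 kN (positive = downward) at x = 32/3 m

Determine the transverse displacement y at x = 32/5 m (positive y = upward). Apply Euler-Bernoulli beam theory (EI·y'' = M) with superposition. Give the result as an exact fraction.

Load 1 — triangular load w₀=8 kN/m (0→w₀ over full span):
  y_1 = -w₀x(7L⁴-10L²x²+3x⁴)/(360LEI) = -8·(32/5)·(7·16⁴-10·16²·(32/5)²+3·(32/5)⁴)/(360·16·100000) = -4673536/146484375 m
Load 2 — applied couple M₀=12 kN·m at a=4 m (b=L-a=12):
  y_2 = (M₀x³/(6L)-M₀(x-a)²/2+C₁x)/EI  [x>a] with C₁=M₀(3b²-L²)/(6L)=22 = (12·(32/5)³/(6·16)-12·((32/5)-4)²/2+22·(32/5))/100000 = 543/390625 m
Load 3 — uniform load w=14 kN/m over full span:
  y_3 = -wx(L³-2Lx²+x³)/(24EI) = -14·(32/5)·(16³-2·16·(32/5)²+(32/5)³)/(24·100000) = -222208/1953125 m
Load 4 — point force P=15 kN at a=32/3 m (b=L-a=16/3):
  y_4 = -Pbx(L²-b²-x²)/(6LEI)  [x≤a] = -15·(16/3)·(32/5)·(16²-(16/3)²-(32/5)²)/(6·16·100000) = -20992/2109375 m
Superposition: y = Σ y_i = -203339599/1318359375 m ≈ -0.154237 m

y(32/5) = -203339599/1318359375 m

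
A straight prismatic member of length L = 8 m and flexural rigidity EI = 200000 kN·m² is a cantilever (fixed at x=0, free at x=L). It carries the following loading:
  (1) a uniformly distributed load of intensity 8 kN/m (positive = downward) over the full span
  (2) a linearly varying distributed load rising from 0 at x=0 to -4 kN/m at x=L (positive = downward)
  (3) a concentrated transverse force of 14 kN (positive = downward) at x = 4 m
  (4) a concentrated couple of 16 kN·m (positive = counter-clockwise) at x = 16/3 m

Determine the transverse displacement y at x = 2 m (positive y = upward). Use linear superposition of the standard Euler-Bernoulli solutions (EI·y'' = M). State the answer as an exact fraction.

y(2) = -2579/1500000 m

Load 1 — uniform load w=8 kN/m over full span:
  y_1 = -wx²(x²-4Lx+6L²)/(24EI) = -8·2²·(2²-4·8·2+6·8²)/(24·200000) = -27/12500 m
Load 2 — triangular load w₀=-4 kN/m (0→w₀ over full span):
  y_2 = (w₀Lx³/12-w₀L²x²/6-w₀x⁵/(120L))/EI = ((-4)·8·2³/12-(-4)·8²·2²/6-(-4)·2⁵/(120·8))/200000 = 1121/1500000 m
Load 3 — point force P=14 kN at a=4 m (b=L-a=4):
  y_3 = -Px²(3a-x)/(6EI)  [x≤a] = -14·2²·(3·4-2)/(6·200000) = -7/15000 m
Load 4 — applied couple M₀=16 kN·m at a=16/3 m (b=L-a=8/3):
  y_4 = M₀x²/(2EI)  [x≤a] = 16·2²/(2·200000) = 1/6250 m
Superposition: y = Σ y_i = -2579/1500000 m ≈ -0.001719 m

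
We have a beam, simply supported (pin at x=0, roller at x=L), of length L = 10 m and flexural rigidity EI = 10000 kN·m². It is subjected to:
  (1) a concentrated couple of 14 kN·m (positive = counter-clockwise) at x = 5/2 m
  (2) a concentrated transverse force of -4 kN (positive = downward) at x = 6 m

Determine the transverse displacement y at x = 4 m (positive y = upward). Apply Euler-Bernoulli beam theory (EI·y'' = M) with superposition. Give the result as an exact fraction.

y(4) = 8153/600000 m

Load 1 — applied couple M₀=14 kN·m at a=5/2 m (b=L-a=15/2):
  y_1 = (M₀x³/(6L)-M₀(x-a)²/2+C₁x)/EI  [x>a] with C₁=M₀(3b²-L²)/(6L)=385/24 = (14·4³/(6·10)-14·(4-(5/2))²/2+(385/24)·4)/10000 = 1267/200000 m
Load 2 — point force P=-4 kN at a=6 m (b=L-a=4):
  y_2 = -Pbx(L²-b²-x²)/(6LEI)  [x≤a] = -(-4)·4·4·(10²-4²-4²)/(6·10·10000) = 68/9375 m
Superposition: y = Σ y_i = 8153/600000 m ≈ 0.013588 m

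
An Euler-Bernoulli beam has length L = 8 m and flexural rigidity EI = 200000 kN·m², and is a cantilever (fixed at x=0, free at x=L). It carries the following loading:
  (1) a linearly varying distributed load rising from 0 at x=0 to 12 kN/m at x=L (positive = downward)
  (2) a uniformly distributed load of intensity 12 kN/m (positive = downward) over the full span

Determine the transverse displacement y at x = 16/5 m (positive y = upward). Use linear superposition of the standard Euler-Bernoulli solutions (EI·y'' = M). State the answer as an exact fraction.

y(16/5) = -621824/48828125 m

Load 1 — triangular load w₀=12 kN/m (0→w₀ over full span):
  y_1 = (w₀Lx³/12-w₀L²x²/6-w₀x⁵/(120L))/EI = (12·8·(16/5)³/12-12·8²·(16/5)²/6-12·(16/5)⁵/(120·8))/200000 = -257024/48828125 m
Load 2 — uniform load w=12 kN/m over full span:
  y_2 = -wx²(x²-4Lx+6L²)/(24EI) = -12·(16/5)²·((16/5)²-4·8·(16/5)+6·8²)/(24·200000) = -14592/1953125 m
Superposition: y = Σ y_i = -621824/48828125 m ≈ -0.012735 m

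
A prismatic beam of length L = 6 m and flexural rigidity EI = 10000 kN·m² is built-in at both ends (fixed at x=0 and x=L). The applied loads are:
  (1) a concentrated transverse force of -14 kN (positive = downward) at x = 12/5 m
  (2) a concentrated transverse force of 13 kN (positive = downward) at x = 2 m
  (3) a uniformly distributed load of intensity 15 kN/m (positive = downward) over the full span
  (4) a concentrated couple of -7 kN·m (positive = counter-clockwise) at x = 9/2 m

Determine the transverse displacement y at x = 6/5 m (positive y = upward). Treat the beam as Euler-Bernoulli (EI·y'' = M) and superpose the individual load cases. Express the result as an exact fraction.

Load 1 — point force P=-14 kN at a=12/5 m (b=L-a=18/5):
  y_1 = -Pb²x²(3aL-(3a+b)x)/(6L³EI)  [x≤a] = -(-14)·(18/5)²·(6/5)²·(3·(12/5)·6-(3·(12/5)+(18/5))·(6/5))/(6·6³·10000) = 11907/19531250 m
Load 2 — point force P=13 kN at a=2 m (b=L-a=4):
  y_2 = -Pb²x²(3aL-(3a+b)x)/(6L³EI)  [x≤a] = -13·4²·(6/5)²·(3·2·6-(3·2+4)·(6/5))/(6·6³·10000) = -26/46875 m
Load 3 — uniform load w=15 kN/m over full span:
  y_3 = -wx²(L-x)²/(24EI) = -15·(6/5)²·(6-(6/5))²/(24·10000) = -162/78125 m
Load 4 — applied couple M₀=-7 kN·m at a=9/2 m (b=L-a=3/2):
  y_4 = (R_Ax³/6 - M_Ax²/2)/EI  [x≤a] with R_A=-21/16, M_A=-35/16 = ((-21/16)·(6/5)³/6 - (-35/16)·(6/5)²/2)/10000 = 1197/10000000 m
Superposition: y = Σ y_i = -7120981/3750000000 m ≈ -0.001899 m

y(6/5) = -7120981/3750000000 m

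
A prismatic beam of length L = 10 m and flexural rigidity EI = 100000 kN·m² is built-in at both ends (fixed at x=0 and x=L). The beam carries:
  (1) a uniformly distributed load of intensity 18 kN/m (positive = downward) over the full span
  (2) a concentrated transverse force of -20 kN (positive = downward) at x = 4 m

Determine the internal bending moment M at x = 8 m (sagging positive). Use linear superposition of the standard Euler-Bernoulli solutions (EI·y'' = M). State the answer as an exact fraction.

Load 1 — uniform load w=18 kN/m over full span:
  M_1 = wLx/2 - wL²/12 - wx²/2 = 18·10·8/2 - 18·10²/12 - 18·8²/2 = -6 kN·m
Load 2 — point force P=-20 kN at a=4 m (b=L-a=6):
  M_2 = Pa²(a+3b)(L-x)/L³ - Pa²b/L²  [x>a] = (-20)·4²·(4+3·6)·(10-8)/10³ - (-20)·4²·6/10² = 128/25 kN·m
Superposition: M = Σ M_i = -22/25 kN·m ≈ -0.880000 kN·m

M(8) = -22/25 kN·m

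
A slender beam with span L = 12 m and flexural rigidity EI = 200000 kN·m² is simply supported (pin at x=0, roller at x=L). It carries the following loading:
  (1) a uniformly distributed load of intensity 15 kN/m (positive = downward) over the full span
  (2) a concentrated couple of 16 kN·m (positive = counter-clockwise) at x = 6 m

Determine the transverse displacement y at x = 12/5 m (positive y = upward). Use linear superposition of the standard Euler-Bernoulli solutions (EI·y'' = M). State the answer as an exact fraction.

y(12/5) = -9459/781250 m

Load 1 — uniform load w=15 kN/m over full span:
  y_1 = -wx(L³-2Lx²+x³)/(24EI) = -15·(12/5)·(12³-2·12·(12/5)²+(12/5)³)/(24·200000) = -4698/390625 m
Load 2 — applied couple M₀=16 kN·m at a=6 m (b=L-a=6):
  y_2 = (M₀x³/(6L)+C₁x)/EI  [x≤a] with C₁=M₀(3b²-L²)/(6L)=-8 = (16·(12/5)³/(6·12)+(-8)·(12/5))/200000 = -63/781250 m
Superposition: y = Σ y_i = -9459/781250 m ≈ -0.012108 m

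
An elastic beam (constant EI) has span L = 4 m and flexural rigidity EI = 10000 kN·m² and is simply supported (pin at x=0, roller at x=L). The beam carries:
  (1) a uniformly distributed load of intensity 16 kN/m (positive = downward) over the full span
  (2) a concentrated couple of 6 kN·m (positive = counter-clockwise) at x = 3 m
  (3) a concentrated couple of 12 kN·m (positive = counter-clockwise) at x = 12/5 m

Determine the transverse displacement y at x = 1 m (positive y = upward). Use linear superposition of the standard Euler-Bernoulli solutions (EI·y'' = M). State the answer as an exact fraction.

Load 1 — uniform load w=16 kN/m over full span:
  y_1 = -wx(L³-2Lx²+x³)/(24EI) = -16·1·(4³-2·4·1²+1³)/(24·10000) = -19/5000 m
Load 2 — applied couple M₀=6 kN·m at a=3 m (b=L-a=1):
  y_2 = (M₀x³/(6L)+C₁x)/EI  [x≤a] with C₁=M₀(3b²-L²)/(6L)=-13/4 = (6·1³/(6·4)+(-13/4)·1)/10000 = -3/10000 m
Load 3 — applied couple M₀=12 kN·m at a=12/5 m (b=L-a=8/5):
  y_3 = (M₀x³/(6L)+C₁x)/EI  [x≤a] with C₁=M₀(3b²-L²)/(6L)=-104/25 = (12·1³/(6·4)+(-104/25)·1)/10000 = -183/500000 m
Superposition: y = Σ y_i = -2233/500000 m ≈ -0.004466 m

y(1) = -2233/500000 m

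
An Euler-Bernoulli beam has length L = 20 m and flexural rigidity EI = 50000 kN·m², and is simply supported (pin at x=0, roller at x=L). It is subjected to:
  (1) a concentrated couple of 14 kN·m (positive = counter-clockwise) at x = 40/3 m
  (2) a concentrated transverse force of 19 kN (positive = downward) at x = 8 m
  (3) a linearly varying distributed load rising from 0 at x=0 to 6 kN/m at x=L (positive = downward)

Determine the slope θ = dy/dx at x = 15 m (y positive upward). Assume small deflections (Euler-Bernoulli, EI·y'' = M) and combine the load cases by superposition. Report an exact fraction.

θ(15) = 747907/36000000 rad

Load 1 — applied couple M₀=14 kN·m at a=40/3 m (b=L-a=20/3):
  θ_1 = (M₀x²/(2L)-M₀(x-a)+C₁)/EI  [x>a] with C₁=M₀(3b²-L²)/(6L)=-280/9 = (14·15²/(2·20)-14·(15-(40/3))+(-280/9))/50000 = 7/14400 rad
Load 2 — point force P=19 kN at a=8 m (b=L-a=12):
  θ_2 = -Pa(2L²-6Lx+3x²+a²)/(6LEI)  [x>a] = -19·8·(2·20²-6·20·15+3·15²+8²)/(6·20·50000) = 1653/250000 rad
Load 3 — triangular load w₀=6 kN/m (0→w₀ over full span):
  θ_3 = -w₀(7L⁴-30L²x²+15x⁴)/(360LEI) = -6·(7·20⁴-30·20²·15²+15·15⁴)/(360·20·50000) = 1313/96000 rad
Superposition: θ = Σ θ_i = 747907/36000000 rad ≈ 0.020775 rad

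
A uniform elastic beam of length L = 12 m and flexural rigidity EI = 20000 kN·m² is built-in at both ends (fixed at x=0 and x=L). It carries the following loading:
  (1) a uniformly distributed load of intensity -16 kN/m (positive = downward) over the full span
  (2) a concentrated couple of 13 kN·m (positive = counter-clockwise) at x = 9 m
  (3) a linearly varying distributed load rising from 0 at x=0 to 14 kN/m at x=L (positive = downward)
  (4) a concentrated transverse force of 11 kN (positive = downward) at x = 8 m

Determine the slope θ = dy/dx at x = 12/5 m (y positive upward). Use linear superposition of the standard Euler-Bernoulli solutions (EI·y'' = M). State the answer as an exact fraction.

θ(12/5) = 51269/9375000 rad

Load 1 — uniform load w=-16 kN/m over full span:
  θ_1 = -wx(L-x)(L-2x)/(12EI) = -(-16)·(12/5)·(12-(12/5))·(12-2·(12/5))/(12·20000) = 864/78125 rad
Load 2 — applied couple M₀=13 kN·m at a=9 m (b=L-a=3):
  θ_2 = (R_Ax²/2 - M_Ax)/EI  [x≤a] with R_A=39/32, M_A=65/16 = ((39/32)·(12/5)²/2 - (65/16)·(12/5))/20000 = -39/125000 rad
Load 3 — triangular load w₀=14 kN/m (0→w₀ over full span):
  θ_3 = -w₀(2x(L-x)(L-2x)(x+2L)+x²(L-x)²)/(120LEI) = -14·(2·(12/5)·(12-(12/5))·(12-2·(12/5))·((12/5)+2·12)+(12/5)²·(12-(12/5))²)/(120·12·20000) = -1764/390625 rad
Load 4 — point force P=11 kN at a=8 m (b=L-a=4):
  θ_4 = -Pb²x(2aL-(3a+b)x)/(2L³EI)  [x≤a] = -11·4²·(12/5)·(2·8·12-(3·8+4)·(12/5))/(2·12³·20000) = -143/187500 rad
Superposition: θ = Σ θ_i = 51269/9375000 rad ≈ 0.005469 rad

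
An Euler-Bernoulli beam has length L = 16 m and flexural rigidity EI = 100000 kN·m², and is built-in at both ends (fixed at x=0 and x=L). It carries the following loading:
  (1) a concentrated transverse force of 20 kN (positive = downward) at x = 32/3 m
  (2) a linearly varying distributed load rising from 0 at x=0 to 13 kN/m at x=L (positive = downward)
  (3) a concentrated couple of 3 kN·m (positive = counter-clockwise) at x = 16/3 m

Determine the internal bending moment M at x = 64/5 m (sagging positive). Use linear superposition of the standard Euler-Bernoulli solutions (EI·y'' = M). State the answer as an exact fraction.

M(64/5) = 1739/375 kN·m

Load 1 — point force P=20 kN at a=32/3 m (b=L-a=16/3):
  M_1 = Pa²(a+3b)(L-x)/L³ - Pa²b/L²  [x>a] = 20·(32/3)²·((32/3)+3·(16/3))·(16-(64/5))/16³ - 20·(32/3)²·(16/3)/16² = 0 kN·m
Load 2 — triangular load w₀=13 kN/m (0→w₀ over full span):
  M_2 = 3w₀Lx/20 - w₀L²/30 - w₀x³/(6L) = 3·13·16·(64/5)/20 - 13·16²/30 - 13·(64/5)³/(6·16) = 1664/375 kN·m
Load 3 — applied couple M₀=3 kN·m at a=16/3 m (b=L-a=32/3):
  M_3 = R_Ax - M_A - M₀  [x>a] with R_A=1/4, M_A=0 = (1/4)·(64/5) - 0 - 3 = 1/5 kN·m
Superposition: M = Σ M_i = 1739/375 kN·m ≈ 4.637333 kN·m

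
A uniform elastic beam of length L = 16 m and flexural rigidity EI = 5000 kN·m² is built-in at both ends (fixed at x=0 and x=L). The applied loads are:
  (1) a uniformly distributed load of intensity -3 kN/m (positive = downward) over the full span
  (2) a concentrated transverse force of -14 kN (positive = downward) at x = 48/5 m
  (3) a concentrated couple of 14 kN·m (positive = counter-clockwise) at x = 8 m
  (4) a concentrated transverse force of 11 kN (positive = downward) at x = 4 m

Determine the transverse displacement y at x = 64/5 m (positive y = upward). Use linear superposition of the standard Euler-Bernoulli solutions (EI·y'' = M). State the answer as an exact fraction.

y(64/5) = 1776676/29296875 m

Load 1 — uniform load w=-3 kN/m over full span:
  y_1 = -wx²(L-x)²/(24EI) = -(-3)·(64/5)²·(16-(64/5))²/(24·5000) = 16384/390625 m
Load 2 — point force P=-14 kN at a=48/5 m (b=L-a=32/5):
  y_2 = -Pa²(L-x)²(3bL-(3b+a)(L-x))/(6L³EI)  [x>a] = -(-14)·(48/5)²·(16-(64/5))²·(3·(32/5)·16-(3·(32/5)+(48/5))·(16-(64/5)))/(6·16³·5000) = 225792/9765625 m
Load 3 — applied couple M₀=14 kN·m at a=8 m (b=L-a=8):
  y_3 = (R_Ax³/6 - M_Ax²/2 - M₀(x-a)²/2)/EI  [x>a] with R_A=21/16, M_A=7/2 = ((21/16)·(64/5)³/6 - (7/2)·(64/5)²/2 - 14·((64/5)-8)²/2)/5000 = 168/78125 m
Load 4 — point force P=11 kN at a=4 m (b=L-a=12):
  y_4 = -Pa²(L-x)²(3bL-(3b+a)(L-x))/(6L³EI)  [x>a] = -11·4²·(16-(64/5))²·(3·12·16-(3·12+4)·(16-(64/5)))/(6·16³·5000) = -308/46875 m
Superposition: y = Σ y_i = 1776676/29296875 m ≈ 0.060644 m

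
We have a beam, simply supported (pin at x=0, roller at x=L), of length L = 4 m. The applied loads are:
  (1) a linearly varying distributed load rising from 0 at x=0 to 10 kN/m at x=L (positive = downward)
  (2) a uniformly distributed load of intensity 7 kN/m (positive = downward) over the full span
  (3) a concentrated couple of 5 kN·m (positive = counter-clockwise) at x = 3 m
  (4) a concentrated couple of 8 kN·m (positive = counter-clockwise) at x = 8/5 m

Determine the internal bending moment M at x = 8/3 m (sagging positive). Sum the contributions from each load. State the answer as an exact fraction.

Load 1 — triangular load w₀=10 kN/m (0→w₀ over full span):
  M_1 = w₀Lx/6 - w₀x³/(6L) = 10·4·(8/3)/6 - 10·(8/3)³/(6·4) = 800/81 kN·m
Load 2 — uniform load w=7 kN/m over full span:
  M_2 = wx(L-x)/2 = 7·(8/3)·(4-(8/3))/2 = 112/9 kN·m
Load 3 — applied couple M₀=5 kN·m at a=3 m (b=L-a=1):
  M_3 = M₀x/L  [x≤a] = 5·(8/3)/4 = 10/3 kN·m
Load 4 — applied couple M₀=8 kN·m at a=8/5 m (b=L-a=12/5):
  M_4 = M₀x/L - M₀  [x>a] = 8·(8/3)/4 - 8 = -8/3 kN·m
Superposition: M = Σ M_i = 1862/81 kN·m ≈ 22.987654 kN·m

M(8/3) = 1862/81 kN·m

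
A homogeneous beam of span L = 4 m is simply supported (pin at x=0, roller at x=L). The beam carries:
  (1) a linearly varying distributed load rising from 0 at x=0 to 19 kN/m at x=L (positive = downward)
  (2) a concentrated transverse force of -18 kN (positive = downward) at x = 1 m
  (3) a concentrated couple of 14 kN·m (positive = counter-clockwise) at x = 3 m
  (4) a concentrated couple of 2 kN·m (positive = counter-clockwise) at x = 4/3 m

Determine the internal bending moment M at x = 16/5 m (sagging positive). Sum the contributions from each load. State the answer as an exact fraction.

M(16/5) = 974/125 kN·m

Load 1 — triangular load w₀=19 kN/m (0→w₀ over full span):
  M_1 = w₀Lx/6 - w₀x³/(6L) = 19·4·(16/5)/6 - 19·(16/5)³/(6·4) = 1824/125 kN·m
Load 2 — point force P=-18 kN at a=1 m (b=L-a=3):
  M_2 = Pa(L-x)/L  [x>a] = (-18)·1·(4-(16/5))/4 = -18/5 kN·m
Load 3 — applied couple M₀=14 kN·m at a=3 m (b=L-a=1):
  M_3 = M₀x/L - M₀  [x>a] = 14·(16/5)/4 - 14 = -14/5 kN·m
Load 4 — applied couple M₀=2 kN·m at a=4/3 m (b=L-a=8/3):
  M_4 = M₀x/L - M₀  [x>a] = 2·(16/5)/4 - 2 = -2/5 kN·m
Superposition: M = Σ M_i = 974/125 kN·m ≈ 7.792000 kN·m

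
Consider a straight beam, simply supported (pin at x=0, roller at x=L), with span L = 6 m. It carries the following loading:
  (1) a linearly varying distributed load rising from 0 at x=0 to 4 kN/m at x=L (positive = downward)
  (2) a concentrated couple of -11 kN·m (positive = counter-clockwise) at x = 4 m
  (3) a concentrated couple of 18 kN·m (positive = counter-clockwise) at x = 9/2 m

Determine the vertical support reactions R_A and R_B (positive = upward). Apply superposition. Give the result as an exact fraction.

R_A = 31/6 kN, R_B = 41/6 kN

Load 1 — triangular load w₀=4 kN/m (0→w₀ over full span):
  R_A = w₀L/6 = 4·6/6 = 4 kN
  R_B = w₀L/3 = 4·6/3 = 8 kN
Load 2 — applied couple M₀=-11 kN·m at a=4 m (b=L-a=2):
  R_A = M₀/L = (-11)/6 = -11/6 kN
  R_B = -M₀/L = -(-11)/6 = 11/6 kN
Load 3 — applied couple M₀=18 kN·m at a=9/2 m (b=L-a=3/2):
  R_A = M₀/L = 18/6 = 3 kN
  R_B = -M₀/L = -18/6 = -3 kN
Superposition: R_A = 31/6 kN, R_B = 41/6 kN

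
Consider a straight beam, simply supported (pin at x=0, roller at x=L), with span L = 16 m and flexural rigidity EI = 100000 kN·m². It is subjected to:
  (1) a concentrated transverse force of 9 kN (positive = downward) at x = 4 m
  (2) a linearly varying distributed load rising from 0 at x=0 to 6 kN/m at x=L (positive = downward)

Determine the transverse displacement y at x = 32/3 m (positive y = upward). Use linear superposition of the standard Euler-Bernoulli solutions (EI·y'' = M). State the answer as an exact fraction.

y(32/3) = -20621/759375 m

Load 1 — point force P=9 kN at a=4 m (b=L-a=12):
  y_1 = -Pa(L-x)(2Lx-a²-x²)/(6LEI)  [x>a] = -9·4·(16-(32/3))·(2·16·(32/3)-4²-(32/3)²)/(6·16·100000) = -119/28125 m
Load 2 — triangular load w₀=6 kN/m (0→w₀ over full span):
  y_2 = -w₀x(7L⁴-10L²x²+3x⁴)/(360LEI) = -6·(32/3)·(7·16⁴-10·16²·(32/3)²+3·(32/3)⁴)/(360·16·100000) = -17408/759375 m
Superposition: y = Σ y_i = -20621/759375 m ≈ -0.027155 m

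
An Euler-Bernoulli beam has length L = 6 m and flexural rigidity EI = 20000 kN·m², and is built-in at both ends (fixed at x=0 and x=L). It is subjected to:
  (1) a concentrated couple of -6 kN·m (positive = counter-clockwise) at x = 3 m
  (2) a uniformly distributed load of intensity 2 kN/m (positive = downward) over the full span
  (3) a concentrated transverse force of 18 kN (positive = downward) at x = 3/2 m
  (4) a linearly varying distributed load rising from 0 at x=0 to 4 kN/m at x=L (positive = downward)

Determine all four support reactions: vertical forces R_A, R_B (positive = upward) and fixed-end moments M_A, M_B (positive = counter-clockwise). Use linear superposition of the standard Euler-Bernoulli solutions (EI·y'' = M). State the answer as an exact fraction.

Load 1 — applied couple M₀=-6 kN·m at a=3 m (b=L-a=3):
  R_A = 6M₀ab/L³ = 6·(-6)·3·3/6³ = -3/2 kN
  M_A = M₀b(2a-b)/L² = (-6)·3·(2·3-3)/6² = -3/2 kN·m
  R_B = -6M₀ab/L³ = -6·(-6)·3·3/6³ = 3/2 kN
  M_B = M₀a(2b-a)/L² = (-6)·3·(2·3-3)/6² = -3/2 kN·m
Load 2 — uniform load w=2 kN/m over full span:
  R_A = wL/2 = 2·6/2 = 6 kN
  M_A = wL²/12 = 2·6²/12 = 6 kN·m
  R_B = wL/2 = 2·6/2 = 6 kN
  M_B = -wL²/12 = -2·6²/12 = -6 kN·m
Load 3 — point force P=18 kN at a=3/2 m (b=L-a=9/2):
  R_A = Pb²(3a+b)/L³ = 18·(9/2)²·(3·(3/2)+(9/2))/6³ = 243/16 kN
  M_A = Pab²/L² = 18·(3/2)·(9/2)²/6² = 243/16 kN·m
  R_B = Pa²(a+3b)/L³ = 18·(3/2)²·((3/2)+3·(9/2))/6³ = 45/16 kN
  M_B = -Pa²b/L² = -18·(3/2)²·(9/2)/6² = -81/16 kN·m
Load 4 — triangular load w₀=4 kN/m (0→w₀ over full span):
  R_A = 3w₀L/20 = 3·4·6/20 = 18/5 kN
  M_A = w₀L²/30 = 4·6²/30 = 24/5 kN·m
  R_B = 7w₀L/20 = 7·4·6/20 = 42/5 kN
  M_B = -w₀L²/20 = -4·6²/20 = -36/5 kN·m
Superposition: R_A = 1863/80 kN, M_A = 1959/80 kN·m, R_B = 1497/80 kN, M_B = -1581/80 kN·m

R_A = 1863/80 kN, M_A = 1959/80 kN·m, R_B = 1497/80 kN, M_B = -1581/80 kN·m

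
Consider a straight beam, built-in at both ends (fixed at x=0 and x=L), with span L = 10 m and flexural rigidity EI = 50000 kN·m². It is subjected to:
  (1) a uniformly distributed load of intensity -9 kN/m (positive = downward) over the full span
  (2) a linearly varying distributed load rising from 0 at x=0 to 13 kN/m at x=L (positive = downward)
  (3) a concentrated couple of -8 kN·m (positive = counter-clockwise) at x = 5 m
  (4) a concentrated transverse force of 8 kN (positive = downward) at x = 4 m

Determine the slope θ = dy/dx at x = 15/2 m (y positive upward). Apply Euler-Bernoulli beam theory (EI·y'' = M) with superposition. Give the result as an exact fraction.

θ(15/2) = -8463/64000000 rad

Load 1 — uniform load w=-9 kN/m over full span:
  θ_1 = -wx(L-x)(L-2x)/(12EI) = -(-9)·(15/2)·(10-(15/2))·(10-2·(15/2))/(12·50000) = -9/6400 rad
Load 2 — triangular load w₀=13 kN/m (0→w₀ over full span):
  θ_2 = -w₀(2x(L-x)(L-2x)(x+2L)+x²(L-x)²)/(120LEI) = -13·(2·(15/2)·(10-(15/2))·(10-2·(15/2))·((15/2)+2·10)+(15/2)²·(10-(15/2))²)/(120·10·50000) = 533/512000 rad
Load 3 — applied couple M₀=-8 kN·m at a=5 m (b=L-a=5):
  θ_3 = (R_Ax²/2 - M_Ax - M₀(x-a))/EI  [x>a] with R_A=-6/5, M_A=-2 = ((-6/5)·(15/2)²/2 - (-2)·(15/2) - (-8)·((15/2)-5))/50000 = 1/40000 rad
Load 4 — point force P=8 kN at a=4 m (b=L-a=6):
  θ_4 = Pa²(L-x)(2bL-(3b+a)(L-x))/(2L³EI)  [x>a] = 8·4²·(10-(15/2))·(2·6·10-(3·6+4)·(10-(15/2)))/(2·10³·50000) = 13/62500 rad
Superposition: θ = Σ θ_i = -8463/64000000 rad ≈ -0.000132 rad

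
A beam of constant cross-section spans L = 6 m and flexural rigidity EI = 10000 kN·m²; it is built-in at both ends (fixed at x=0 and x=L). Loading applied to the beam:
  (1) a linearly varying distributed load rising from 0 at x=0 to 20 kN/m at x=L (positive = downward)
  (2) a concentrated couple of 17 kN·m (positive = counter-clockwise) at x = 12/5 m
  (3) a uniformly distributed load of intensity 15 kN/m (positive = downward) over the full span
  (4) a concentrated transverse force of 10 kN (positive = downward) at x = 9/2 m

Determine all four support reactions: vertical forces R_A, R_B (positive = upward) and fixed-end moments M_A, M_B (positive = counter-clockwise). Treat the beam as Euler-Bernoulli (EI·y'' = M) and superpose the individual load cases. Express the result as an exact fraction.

Load 1 — triangular load w₀=20 kN/m (0→w₀ over full span):
  R_A = 3w₀L/20 = 3·20·6/20 = 18 kN
  M_A = w₀L²/30 = 20·6²/30 = 24 kN·m
  R_B = 7w₀L/20 = 7·20·6/20 = 42 kN
  M_B = -w₀L²/20 = -20·6²/20 = -36 kN·m
Load 2 — applied couple M₀=17 kN·m at a=12/5 m (b=L-a=18/5):
  R_A = 6M₀ab/L³ = 6·17·(12/5)·(18/5)/6³ = 102/25 kN
  M_A = M₀b(2a-b)/L² = 17·(18/5)·(2·(12/5)-(18/5))/6² = 51/25 kN·m
  R_B = -6M₀ab/L³ = -6·17·(12/5)·(18/5)/6³ = -102/25 kN
  M_B = M₀a(2b-a)/L² = 17·(12/5)·(2·(18/5)-(12/5))/6² = 136/25 kN·m
Load 3 — uniform load w=15 kN/m over full span:
  R_A = wL/2 = 15·6/2 = 45 kN
  M_A = wL²/12 = 15·6²/12 = 45 kN·m
  R_B = wL/2 = 15·6/2 = 45 kN
  M_B = -wL²/12 = -15·6²/12 = -45 kN·m
Load 4 — point force P=10 kN at a=9/2 m (b=L-a=3/2):
  R_A = Pb²(3a+b)/L³ = 10·(3/2)²·(3·(9/2)+(3/2))/6³ = 25/16 kN
  M_A = Pab²/L² = 10·(9/2)·(3/2)²/6² = 45/16 kN·m
  R_B = Pa²(a+3b)/L³ = 10·(9/2)²·((9/2)+3·(3/2))/6³ = 135/16 kN
  M_B = -Pa²b/L² = -10·(9/2)²·(3/2)/6² = -135/16 kN·m
Superposition: R_A = 27457/400 kN, M_A = 29541/400 kN·m, R_B = 36543/400 kN, M_B = -33599/400 kN·m

R_A = 27457/400 kN, M_A = 29541/400 kN·m, R_B = 36543/400 kN, M_B = -33599/400 kN·m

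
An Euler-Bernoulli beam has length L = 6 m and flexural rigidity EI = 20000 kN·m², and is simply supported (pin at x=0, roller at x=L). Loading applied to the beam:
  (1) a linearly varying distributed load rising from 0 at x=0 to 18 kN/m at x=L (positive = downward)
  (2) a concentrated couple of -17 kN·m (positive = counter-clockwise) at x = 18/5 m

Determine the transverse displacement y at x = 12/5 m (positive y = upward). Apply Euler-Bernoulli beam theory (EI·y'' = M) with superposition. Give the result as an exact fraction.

Load 1 — triangular load w₀=18 kN/m (0→w₀ over full span):
  y_1 = -w₀x(7L⁴-10L²x²+3x⁴)/(360LEI) = -18·(12/5)·(7·6⁴-10·6²·(12/5)²+3·(12/5)⁴)/(360·6·20000) = -277263/39062500 m
Load 2 — applied couple M₀=-17 kN·m at a=18/5 m (b=L-a=12/5):
  y_2 = (M₀x³/(6L)+C₁x)/EI  [x≤a] with C₁=M₀(3b²-L²)/(6L)=221/25 = ((-17)·(12/5)³/(6·6)+(221/25)·(12/5))/20000 = 459/625000 m
Superposition: y = Σ y_i = -497151/78125000 m ≈ -0.006364 m

y(12/5) = -497151/78125000 m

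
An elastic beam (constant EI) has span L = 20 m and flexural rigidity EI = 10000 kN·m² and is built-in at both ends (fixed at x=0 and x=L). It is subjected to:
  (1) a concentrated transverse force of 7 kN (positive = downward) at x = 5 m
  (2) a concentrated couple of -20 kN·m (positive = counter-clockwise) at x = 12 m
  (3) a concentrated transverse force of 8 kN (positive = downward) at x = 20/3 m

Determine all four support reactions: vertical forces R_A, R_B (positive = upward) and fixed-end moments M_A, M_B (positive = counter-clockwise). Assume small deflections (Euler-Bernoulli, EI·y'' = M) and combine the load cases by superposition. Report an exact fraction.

Load 1 — point force P=7 kN at a=5 m (b=L-a=15):
  R_A = Pb²(3a+b)/L³ = 7·15²·(3·5+15)/20³ = 189/32 kN
  M_A = Pab²/L² = 7·5·15²/20² = 315/16 kN·m
  R_B = Pa²(a+3b)/L³ = 7·5²·(5+3·15)/20³ = 35/32 kN
  M_B = -Pa²b/L² = -7·5²·15/20² = -105/16 kN·m
Load 2 — applied couple M₀=-20 kN·m at a=12 m (b=L-a=8):
  R_A = 6M₀ab/L³ = 6·(-20)·12·8/20³ = -36/25 kN
  M_A = M₀b(2a-b)/L² = (-20)·8·(2·12-8)/20² = -32/5 kN·m
  R_B = -6M₀ab/L³ = -6·(-20)·12·8/20³ = 36/25 kN
  M_B = M₀a(2b-a)/L² = (-20)·12·(2·8-12)/20² = -12/5 kN·m
Load 3 — point force P=8 kN at a=20/3 m (b=L-a=40/3):
  R_A = Pb²(3a+b)/L³ = 8·(40/3)²·(3·(20/3)+(40/3))/20³ = 160/27 kN
  M_A = Pab²/L² = 8·(20/3)·(40/3)²/20² = 640/27 kN·m
  R_B = Pa²(a+3b)/L³ = 8·(20/3)²·((20/3)+3·(40/3))/20³ = 56/27 kN
  M_B = -Pa²b/L² = -8·(20/3)²·(40/3)/20² = -320/27 kN·m
Superposition: R_A = 224471/21600 kN, M_A = 79901/2160 kN·m, R_B = 99529/21600 kN, M_B = -44959/2160 kN·m

R_A = 224471/21600 kN, M_A = 79901/2160 kN·m, R_B = 99529/21600 kN, M_B = -44959/2160 kN·m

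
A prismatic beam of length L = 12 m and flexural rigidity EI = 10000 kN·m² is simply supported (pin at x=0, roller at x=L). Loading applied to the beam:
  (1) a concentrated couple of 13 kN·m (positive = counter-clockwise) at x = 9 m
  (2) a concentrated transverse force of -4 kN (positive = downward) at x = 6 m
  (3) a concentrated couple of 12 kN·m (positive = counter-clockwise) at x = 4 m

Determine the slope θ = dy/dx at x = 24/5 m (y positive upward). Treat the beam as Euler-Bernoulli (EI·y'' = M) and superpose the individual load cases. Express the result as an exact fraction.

θ(24/5) = 2847/2000000 rad

Load 1 — applied couple M₀=13 kN·m at a=9 m (b=L-a=3):
  θ_1 = (M₀x²/(2L)+C₁)/EI  [x≤a] with C₁=M₀(3b²-L²)/(6L)=-169/8 = (13·(24/5)²/(2·12)+(-169/8))/10000 = -1729/2000000 rad
Load 2 — point force P=-4 kN at a=6 m (b=L-a=6):
  θ_2 = -Pb(L²-b²-3x²)/(6LEI)  [x≤a] = -(-4)·6·(12²-6²-3·(24/5)²)/(6·12·10000) = 81/62500 rad
Load 3 — applied couple M₀=12 kN·m at a=4 m (b=L-a=8):
  θ_3 = (M₀x²/(2L)-M₀(x-a)+C₁)/EI  [x>a] with C₁=M₀(3b²-L²)/(6L)=8 = (12·(24/5)²/(2·12)-12·((24/5)-4)+8)/10000 = 31/31250 rad
Superposition: θ = Σ θ_i = 2847/2000000 rad ≈ 0.001424 rad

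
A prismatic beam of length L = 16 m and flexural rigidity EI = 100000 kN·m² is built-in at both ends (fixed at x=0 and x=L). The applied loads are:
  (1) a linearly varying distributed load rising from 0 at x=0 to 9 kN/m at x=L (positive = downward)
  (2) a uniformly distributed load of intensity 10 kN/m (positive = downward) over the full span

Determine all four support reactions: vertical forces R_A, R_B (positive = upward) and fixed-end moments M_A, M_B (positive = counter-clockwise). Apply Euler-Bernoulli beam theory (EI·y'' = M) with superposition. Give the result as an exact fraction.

R_A = 508/5 kN, M_A = 4352/15 kN·m, R_B = 652/5 kN, M_B = -4928/15 kN·m

Load 1 — triangular load w₀=9 kN/m (0→w₀ over full span):
  R_A = 3w₀L/20 = 3·9·16/20 = 108/5 kN
  M_A = w₀L²/30 = 9·16²/30 = 384/5 kN·m
  R_B = 7w₀L/20 = 7·9·16/20 = 252/5 kN
  M_B = -w₀L²/20 = -9·16²/20 = -576/5 kN·m
Load 2 — uniform load w=10 kN/m over full span:
  R_A = wL/2 = 10·16/2 = 80 kN
  M_A = wL²/12 = 10·16²/12 = 640/3 kN·m
  R_B = wL/2 = 10·16/2 = 80 kN
  M_B = -wL²/12 = -10·16²/12 = -640/3 kN·m
Superposition: R_A = 508/5 kN, M_A = 4352/15 kN·m, R_B = 652/5 kN, M_B = -4928/15 kN·m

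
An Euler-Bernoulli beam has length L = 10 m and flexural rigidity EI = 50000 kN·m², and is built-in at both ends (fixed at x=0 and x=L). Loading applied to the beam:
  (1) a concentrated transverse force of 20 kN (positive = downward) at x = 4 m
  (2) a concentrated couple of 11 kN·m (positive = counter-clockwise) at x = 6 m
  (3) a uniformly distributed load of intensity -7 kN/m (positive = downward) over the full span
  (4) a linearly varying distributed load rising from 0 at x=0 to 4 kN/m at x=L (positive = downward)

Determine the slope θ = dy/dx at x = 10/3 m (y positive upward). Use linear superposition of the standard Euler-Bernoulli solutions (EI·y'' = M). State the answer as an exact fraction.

Load 1 — point force P=20 kN at a=4 m (b=L-a=6):
  θ_1 = -Pb²x(2aL-(3a+b)x)/(2L³EI)  [x≤a] = -20·6²·(10/3)·(2·4·10-(3·4+6)·(10/3))/(2·10³·50000) = -3/6250 rad
Load 2 — applied couple M₀=11 kN·m at a=6 m (b=L-a=4):
  θ_2 = (R_Ax²/2 - M_Ax)/EI  [x≤a] with R_A=198/125, M_A=88/25 = ((198/125)·(10/3)²/2 - (88/25)·(10/3))/50000 = -11/187500 rad
Load 3 — uniform load w=-7 kN/m over full span:
  θ_3 = -wx(L-x)(L-2x)/(12EI) = -(-7)·(10/3)·(10-(10/3))·(10-2·(10/3))/(12·50000) = 7/8100 rad
Load 4 — triangular load w₀=4 kN/m (0→w₀ over full span):
  θ_4 = -w₀(2x(L-x)(L-2x)(x+2L)+x²(L-x)²)/(120LEI) = -4·(2·(10/3)·(10-(10/3))·(10-2·(10/3))·((10/3)+2·10)+(10/3)²·(10-(10/3))²)/(120·10·50000) = -8/30375 rad
Superposition: θ = Σ θ_i = 236/3796875 rad ≈ 0.000062 rad

θ(10/3) = 236/3796875 rad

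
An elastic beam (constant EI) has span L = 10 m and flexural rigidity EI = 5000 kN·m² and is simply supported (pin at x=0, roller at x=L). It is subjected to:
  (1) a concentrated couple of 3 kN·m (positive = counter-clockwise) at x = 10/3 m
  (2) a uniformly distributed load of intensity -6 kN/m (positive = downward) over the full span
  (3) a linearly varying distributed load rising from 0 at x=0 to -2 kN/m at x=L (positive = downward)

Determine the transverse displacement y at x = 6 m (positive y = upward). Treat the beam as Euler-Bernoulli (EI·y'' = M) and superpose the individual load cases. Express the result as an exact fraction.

Load 1 — applied couple M₀=3 kN·m at a=10/3 m (b=L-a=20/3):
  y_1 = (M₀x³/(6L)-M₀(x-a)²/2+C₁x)/EI  [x>a] with C₁=M₀(3b²-L²)/(6L)=5/3 = (3·6³/(6·10)-3·(6-(10/3))²/2+(5/3)·6)/5000 = 19/9375 m
Load 2 — uniform load w=-6 kN/m over full span:
  y_2 = -wx(L³-2Lx²+x³)/(24EI) = -(-6)·6·(10³-2·10·6²+6³)/(24·5000) = 93/625 m
Load 3 — triangular load w₀=-2 kN/m (0→w₀ over full span):
  y_3 = -w₀x(7L⁴-10L²x²+3x⁴)/(360LEI) = -(-2)·6·(7·10⁴-10·10²·6²+3·6⁴)/(360·10·5000) = 1184/46875 m
Superposition: y = Σ y_i = 8254/46875 m ≈ 0.176085 m

y(6) = 8254/46875 m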